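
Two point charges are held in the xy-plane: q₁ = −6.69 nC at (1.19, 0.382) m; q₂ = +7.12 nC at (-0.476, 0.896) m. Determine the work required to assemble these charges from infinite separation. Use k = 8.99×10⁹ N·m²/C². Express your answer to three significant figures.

-2.46×10⁻⁷ J

The work to assemble the configuration equals its total potential energy, U = Σ kqᵢqⱼ/rᵢⱼ over all pairs.
Pair separations: r₁₂ = 1.74 m.
U = (-2.46×10⁻⁷) = -2.46×10⁻⁷ J.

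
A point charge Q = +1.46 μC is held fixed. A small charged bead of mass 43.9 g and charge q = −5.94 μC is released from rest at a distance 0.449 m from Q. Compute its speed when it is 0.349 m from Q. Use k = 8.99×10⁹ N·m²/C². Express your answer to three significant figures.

1.51 m/s

Only the electrostatic force acts, so mechanical energy is conserved: ½mv² = U₁ − U₂ = kQq(1/r₁ − 1/r₂).
U₁ − U₂ = (8.99×10⁹ N·m²/C²)(1.46×10⁻⁶ C)(-5.94×10⁻⁶ C)(1/0.449 − 1/0.349) = 0.0498 J.
v = √(2·0.0498/0.0439) = 1.51 m/s.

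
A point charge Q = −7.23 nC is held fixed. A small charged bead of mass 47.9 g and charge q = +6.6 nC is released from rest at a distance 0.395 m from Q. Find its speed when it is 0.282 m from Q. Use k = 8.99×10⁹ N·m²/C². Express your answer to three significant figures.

Only the electrostatic force acts, so mechanical energy is conserved: ½mv² = U₁ − U₂ = kQq(1/r₁ − 1/r₂).
U₁ − U₂ = (8.99×10⁹ N·m²/C²)(-7.23×10⁻⁹ C)(6.60×10⁻⁹ C)(1/0.395 − 1/0.282) = 4.35×10⁻⁷ J.
v = √(2·4.35×10⁻⁷/0.0479) = 4.26×10⁻³ m/s.

4.26×10⁻³ m/s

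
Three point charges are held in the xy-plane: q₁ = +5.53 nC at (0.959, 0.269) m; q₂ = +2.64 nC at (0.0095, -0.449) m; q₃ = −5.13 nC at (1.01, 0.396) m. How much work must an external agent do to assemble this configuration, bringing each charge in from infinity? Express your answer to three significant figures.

-1.85×10⁻⁶ J

The assembly work is the sum of pairwise potential energies, U = Σ_{i<j} kqᵢqⱼ/rᵢⱼ.
Pair separations: r₁₂ = 1.19 m, r₁₃ = 0.137 m, r₂₃ = 1.31 m.
U = (1.10×10⁻⁷) + (-1.86×10⁻⁶) + (-9.30×10⁻⁸) = -1.85×10⁻⁶ J.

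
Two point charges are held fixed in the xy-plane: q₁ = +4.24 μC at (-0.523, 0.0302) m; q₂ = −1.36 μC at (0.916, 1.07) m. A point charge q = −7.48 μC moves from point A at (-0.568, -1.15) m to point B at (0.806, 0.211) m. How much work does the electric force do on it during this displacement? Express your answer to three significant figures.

-0.100 J

The work done by the electric force is W_field = −ΔU = −q(V_B − V_A) = q(V_A − V_B).
At A: distances to the source charges are 1.18 m, 2.67 m; V_A = Σ kqᵢ/rᵢ = 2.77×10⁴ V.
At B: distances to the source charges are 1.34 m, 0.866 m; V_B = Σ kqᵢ/rᵢ = 1.43×10⁴ V.
ΔV = V_B − V_A = -1.34×10⁴ V.
W_field = −qΔV = −(-7.48×10⁻⁶ C)(-1.34×10⁴ V) = -0.100 J.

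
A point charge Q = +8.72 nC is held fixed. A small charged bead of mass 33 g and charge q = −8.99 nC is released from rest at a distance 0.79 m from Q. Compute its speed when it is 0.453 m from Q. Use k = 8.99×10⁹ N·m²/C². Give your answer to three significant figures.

6.34×10⁻³ m/s

Only the electrostatic force acts, so mechanical energy is conserved: ½mv² = U₁ − U₂ = kQq(1/r₁ − 1/r₂).
U₁ − U₂ = (8.99×10⁹ N·m²/C²)(8.72×10⁻⁹ C)(-8.99×10⁻⁹ C)(1/0.790 − 1/0.453) = 6.64×10⁻⁷ J.
v = √(2·6.64×10⁻⁷/0.0330) = 6.34×10⁻³ m/s.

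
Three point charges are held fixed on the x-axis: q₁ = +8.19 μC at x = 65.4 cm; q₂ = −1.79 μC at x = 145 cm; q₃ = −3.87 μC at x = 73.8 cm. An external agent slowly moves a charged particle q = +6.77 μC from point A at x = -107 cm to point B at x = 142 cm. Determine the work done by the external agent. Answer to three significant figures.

-3.44 J

For quasistatic motion the external work equals the change in potential energy: W_ext = qΔV = q(V_B − V_A).
At A: distances to the source charges are 1.72 m, 2.52 m, 1.81 m; V_A = Σ kqᵢ/rᵢ = 1.71×10⁴ V.
At B: distances to the source charges are 0.766 m, 0.0300 m, 0.682 m; V_B = Σ kqᵢ/rᵢ = -4.91×10⁵ V.
ΔV = V_B − V_A = -5.08×10⁵ V.
W_ext = qΔV = (6.77×10⁻⁶ C)(-5.08×10⁵ V) = -3.44 J.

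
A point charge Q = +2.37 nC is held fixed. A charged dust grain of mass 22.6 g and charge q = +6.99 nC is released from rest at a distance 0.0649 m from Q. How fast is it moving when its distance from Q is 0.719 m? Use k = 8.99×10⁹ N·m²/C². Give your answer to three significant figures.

0.0136 m/s

Only the electrostatic force acts, so mechanical energy is conserved: ½mv² = U₁ − U₂ = kQq(1/r₁ − 1/r₂).
U₁ − U₂ = (8.99×10⁹ N·m²/C²)(2.37×10⁻⁹ C)(6.99×10⁻⁹ C)(1/0.0649 − 1/0.719) = 2.09×10⁻⁶ J.
v = √(2·2.09×10⁻⁶/0.0226) = 0.0136 m/s.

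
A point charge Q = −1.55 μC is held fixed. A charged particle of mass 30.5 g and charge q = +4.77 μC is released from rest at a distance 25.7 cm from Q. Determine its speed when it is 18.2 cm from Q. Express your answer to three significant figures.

Only the electrostatic force acts, so mechanical energy is conserved: ½mv² = U₁ − U₂ = kQq(1/r₁ − 1/r₂).
U₁ − U₂ = (8.99×10⁹ N·m²/C²)(-1.55×10⁻⁶ C)(4.77×10⁻⁶ C)(1/0.257 − 1/0.182) = 0.107 J.
v = √(2·0.107/0.0305) = 2.64 m/s.

2.64 m/s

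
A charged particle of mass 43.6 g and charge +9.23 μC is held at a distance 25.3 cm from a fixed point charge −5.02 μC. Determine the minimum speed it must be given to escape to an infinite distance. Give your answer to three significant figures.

8.69 m/s

To just escape, total mechanical energy must reach zero at infinity: ½mv²_min + U = 0, so ½mv²_min = −U = |kQq|/r.
|U| = |kQq|/r = (8.99×10⁹ N·m²/C²)(5.02×10⁻⁶)(9.23×10⁻⁶)/(0.253) = 1.65 J.
v_min = √(2|U|/m) = √(2·1.65/0.0436) = 8.69 m/s.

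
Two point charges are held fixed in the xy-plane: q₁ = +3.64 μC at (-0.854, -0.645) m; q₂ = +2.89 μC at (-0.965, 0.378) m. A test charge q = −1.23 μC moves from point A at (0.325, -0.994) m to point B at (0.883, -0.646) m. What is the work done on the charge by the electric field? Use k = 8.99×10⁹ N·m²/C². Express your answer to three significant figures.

The work done by the electric force is W_field = −ΔU = −q(V_B − V_A) = q(V_A − V_B).
At A: distances to the source charges are 1.23 m, 1.88 m; V_A = Σ kqᵢ/rᵢ = 4.04×10⁴ V.
At B: distances to the source charges are 1.74 m, 2.11 m; V_B = Σ kqᵢ/rᵢ = 3.11×10⁴ V.
ΔV = V_B − V_A = -9270 V.
W_field = −qΔV = −(-1.23×10⁻⁶ C)(-9270 V) = -0.0114 J.

-0.0114 J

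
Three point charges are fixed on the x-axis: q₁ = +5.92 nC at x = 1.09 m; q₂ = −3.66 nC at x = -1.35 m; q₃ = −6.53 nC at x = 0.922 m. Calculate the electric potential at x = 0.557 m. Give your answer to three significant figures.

The total potential is the scalar sum of each charge's contribution, V = Σ kqᵢ/rᵢ.
Distances from the field point to each charge: r₁ = 0.533 m, r₂ = 1.91 m, r₃ = 0.365 m.
V = k[(5.92×10⁻⁹)/(0.533) + (-3.66×10⁻⁹)/(1.91) + (-6.53×10⁻⁹)/(0.365)] = -78.2 V.

-78.2 V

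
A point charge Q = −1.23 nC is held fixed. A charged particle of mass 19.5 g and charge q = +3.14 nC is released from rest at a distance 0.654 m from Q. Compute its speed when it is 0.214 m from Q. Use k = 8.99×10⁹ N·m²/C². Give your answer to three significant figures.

3.35×10⁻³ m/s

Only the electrostatic force acts, so mechanical energy is conserved: ½mv² = U₁ − U₂ = kQq(1/r₁ − 1/r₂).
U₁ − U₂ = (8.99×10⁹ N·m²/C²)(-1.23×10⁻⁹ C)(3.14×10⁻⁹ C)(1/0.654 − 1/0.214) = 1.09×10⁻⁷ J.
v = √(2·1.09×10⁻⁷/0.0195) = 3.35×10⁻³ m/s.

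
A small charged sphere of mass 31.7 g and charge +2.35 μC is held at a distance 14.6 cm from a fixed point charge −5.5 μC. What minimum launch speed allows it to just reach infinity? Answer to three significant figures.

7.09 m/s

To just escape, total mechanical energy must reach zero at infinity: ½mv²_min + U = 0, so ½mv²_min = −U = |kQq|/r.
|U| = |kQq|/r = (8.99×10⁹ N·m²/C²)(5.50×10⁻⁶)(2.35×10⁻⁶)/(0.146) = 0.796 J.
v_min = √(2|U|/m) = √(2·0.796/0.0317) = 7.09 m/s.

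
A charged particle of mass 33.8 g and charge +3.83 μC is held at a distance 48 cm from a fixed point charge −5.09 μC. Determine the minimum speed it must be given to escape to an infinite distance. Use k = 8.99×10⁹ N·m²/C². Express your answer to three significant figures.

To just escape, total mechanical energy must reach zero at infinity: ½mv²_min + U = 0, so ½mv²_min = −U = |kQq|/r.
|U| = |kQq|/r = (8.99×10⁹ N·m²/C²)(5.09×10⁻⁶)(3.83×10⁻⁶)/(0.480) = 0.365 J.
v_min = √(2|U|/m) = √(2·0.365/0.0338) = 4.65 m/s.

4.65 m/s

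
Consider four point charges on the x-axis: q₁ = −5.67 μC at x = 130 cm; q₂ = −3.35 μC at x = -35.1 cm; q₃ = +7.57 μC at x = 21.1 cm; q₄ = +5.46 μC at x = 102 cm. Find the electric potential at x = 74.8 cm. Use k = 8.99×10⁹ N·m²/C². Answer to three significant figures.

1.87×10⁵ V

The total potential is the scalar sum of each charge's contribution, V = Σ kqᵢ/rᵢ.
Distances from the field point to each charge: r₁ = 0.552 m, r₂ = 1.10 m, r₃ = 0.537 m, r₄ = 0.272 m.
V = k[(-5.67×10⁻⁶)/(0.552) + (-3.35×10⁻⁶)/(1.10) + (7.57×10⁻⁶)/(0.537) + (5.46×10⁻⁶)/(0.272)] = 1.87×10⁵ V.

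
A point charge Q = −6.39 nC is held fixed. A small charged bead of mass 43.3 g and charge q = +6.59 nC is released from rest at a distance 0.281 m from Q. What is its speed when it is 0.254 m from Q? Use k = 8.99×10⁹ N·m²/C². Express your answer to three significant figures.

Only the electrostatic force acts, so mechanical energy is conserved: ½mv² = U₁ − U₂ = kQq(1/r₁ − 1/r₂).
U₁ − U₂ = (8.99×10⁹ N·m²/C²)(-6.39×10⁻⁹ C)(6.59×10⁻⁹ C)(1/0.281 − 1/0.254) = 1.43×10⁻⁷ J.
v = √(2·1.43×10⁻⁷/0.0433) = 2.57×10⁻³ m/s.

2.57×10⁻³ m/s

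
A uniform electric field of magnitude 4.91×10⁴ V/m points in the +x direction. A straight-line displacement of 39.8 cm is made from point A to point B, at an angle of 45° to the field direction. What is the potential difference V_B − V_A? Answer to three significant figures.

-1.38×10⁴ V

Only the component of displacement along E changes the potential: ΔV = −E·d·cosθ.
ΔV = −(4.91×10⁴ V/m)(0.398 m)cos45° = -1.38×10⁴ V.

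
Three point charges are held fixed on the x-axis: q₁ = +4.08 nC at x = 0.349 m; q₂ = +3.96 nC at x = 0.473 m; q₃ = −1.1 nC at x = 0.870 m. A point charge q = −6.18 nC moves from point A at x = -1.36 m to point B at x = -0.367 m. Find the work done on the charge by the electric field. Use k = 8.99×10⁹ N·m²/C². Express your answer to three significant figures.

3.04×10⁻⁷ J

The work done by the electric force is W_field = −ΔU = −q(V_B − V_A) = q(V_A − V_B).
At A: distances to the source charges are 1.71 m, 1.83 m, 2.23 m; V_A = Σ kqᵢ/rᵢ = 36.4 V.
At B: distances to the source charges are 0.716 m, 0.840 m, 1.24 m; V_B = Σ kqᵢ/rᵢ = 85.6 V.
ΔV = V_B − V_A = 49.2 V.
W_field = −qΔV = −(-6.18×10⁻⁹ C)(49.2 V) = 3.04×10⁻⁷ J.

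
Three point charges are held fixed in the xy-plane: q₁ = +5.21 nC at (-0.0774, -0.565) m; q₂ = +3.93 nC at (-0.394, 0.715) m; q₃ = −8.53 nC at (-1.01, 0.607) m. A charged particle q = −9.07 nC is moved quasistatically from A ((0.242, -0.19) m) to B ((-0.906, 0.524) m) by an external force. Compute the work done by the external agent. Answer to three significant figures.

For quasistatic motion the external work equals the change in potential energy: W_ext = qΔV = q(V_B − V_A).
At A: distances to the source charges are 0.493 m, 1.11 m, 1.48 m; V_A = Σ kqᵢ/rᵢ = 75.4 V.
At B: distances to the source charges are 1.37 m, 0.546 m, 0.133 m; V_B = Σ kqᵢ/rᵢ = -477 V.
ΔV = V_B − V_A = -553 V.
W_ext = qΔV = (-9.07×10⁻⁹ C)(-553 V) = 5.01×10⁻⁶ J.

5.01×10⁻⁶ J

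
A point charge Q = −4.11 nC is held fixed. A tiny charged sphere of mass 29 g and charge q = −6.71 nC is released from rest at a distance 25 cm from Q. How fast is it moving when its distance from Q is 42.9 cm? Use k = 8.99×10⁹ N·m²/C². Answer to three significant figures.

Only the electrostatic force acts, so mechanical energy is conserved: ½mv² = U₁ − U₂ = kQq(1/r₁ − 1/r₂).
U₁ − U₂ = (8.99×10⁹ N·m²/C²)(-4.11×10⁻⁹ C)(-6.71×10⁻⁹ C)(1/0.250 − 1/0.429) = 4.14×10⁻⁷ J.
v = √(2·4.14×10⁻⁷/0.0290) = 5.34×10⁻³ m/s.

5.34×10⁻³ m/s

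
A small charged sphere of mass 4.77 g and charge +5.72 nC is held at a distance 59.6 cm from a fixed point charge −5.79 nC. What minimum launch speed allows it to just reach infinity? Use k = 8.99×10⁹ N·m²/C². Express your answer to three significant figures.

0.0145 m/s

To just escape, total mechanical energy must reach zero at infinity: ½mv²_min + U = 0, so ½mv²_min = −U = |kQq|/r.
|U| = |kQq|/r = (8.99×10⁹ N·m²/C²)(5.79×10⁻⁹)(5.72×10⁻⁹)/(0.596) = 5.00×10⁻⁷ J.
v_min = √(2|U|/m) = √(2·5.00×10⁻⁷/4.77×10⁻³) = 0.0145 m/s.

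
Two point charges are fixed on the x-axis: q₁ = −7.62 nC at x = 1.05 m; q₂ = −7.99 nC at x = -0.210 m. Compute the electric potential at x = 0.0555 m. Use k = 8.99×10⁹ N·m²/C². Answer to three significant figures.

Electric potential is a scalar, so the contributions from each charge add algebraically: V = Σ kqᵢ/rᵢ.
Distances from the field point to each charge: r₁ = 0.995 m, r₂ = 0.266 m.
V = k[(-7.62×10⁻⁹)/(0.995) + (-7.99×10⁻⁹)/(0.266)] = -339 V.

-339 V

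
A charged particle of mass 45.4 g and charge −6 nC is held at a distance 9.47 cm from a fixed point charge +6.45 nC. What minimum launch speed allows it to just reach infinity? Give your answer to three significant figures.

0.0127 m/s

To just escape, total mechanical energy must reach zero at infinity: ½mv²_min + U = 0, so ½mv²_min = −U = |kQq|/r.
|U| = |kQq|/r = (8.99×10⁹ N·m²/C²)(6.45×10⁻⁹)(6.00×10⁻⁹)/(0.0947) = 3.67×10⁻⁶ J.
v_min = √(2|U|/m) = √(2·3.67×10⁻⁶/0.0454) = 0.0127 m/s.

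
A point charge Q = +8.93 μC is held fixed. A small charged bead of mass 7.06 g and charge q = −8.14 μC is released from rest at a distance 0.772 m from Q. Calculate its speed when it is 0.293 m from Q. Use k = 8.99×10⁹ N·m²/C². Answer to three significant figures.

19.8 m/s

Only the electrostatic force acts, so mechanical energy is conserved: ½mv² = U₁ − U₂ = kQq(1/r₁ − 1/r₂).
U₁ − U₂ = (8.99×10⁹ N·m²/C²)(8.93×10⁻⁶ C)(-8.14×10⁻⁶ C)(1/0.772 − 1/0.293) = 1.38 J.
v = √(2·1.38/7.06×10⁻³) = 19.8 m/s.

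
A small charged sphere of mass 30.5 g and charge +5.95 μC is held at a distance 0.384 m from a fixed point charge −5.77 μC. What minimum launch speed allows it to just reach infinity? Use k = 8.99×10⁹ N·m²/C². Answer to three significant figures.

7.26 m/s

To just escape, total mechanical energy must reach zero at infinity: ½mv²_min + U = 0, so ½mv²_min = −U = |kQq|/r.
|U| = |kQq|/r = (8.99×10⁹ N·m²/C²)(5.77×10⁻⁶)(5.95×10⁻⁶)/(0.384) = 0.804 J.
v_min = √(2|U|/m) = √(2·0.804/0.0305) = 7.26 m/s.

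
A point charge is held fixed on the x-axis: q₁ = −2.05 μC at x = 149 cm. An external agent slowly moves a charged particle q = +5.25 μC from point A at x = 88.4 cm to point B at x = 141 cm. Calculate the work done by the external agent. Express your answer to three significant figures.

-1.05 J

For quasistatic motion the external work equals the change in potential energy: W_ext = qΔV = q(V_B − V_A).
At A: distance to the source charge is 0.606 m; V_A = kq₁/r = -3.04×10⁴ V.
At B: distance to the source charge is 0.0800 m; V_B = kq₁/r = -2.30×10⁵ V.
ΔV = V_B − V_A = -2.00×10⁵ V.
W_ext = qΔV = (5.25×10⁻⁶ C)(-2.00×10⁵ V) = -1.05 J.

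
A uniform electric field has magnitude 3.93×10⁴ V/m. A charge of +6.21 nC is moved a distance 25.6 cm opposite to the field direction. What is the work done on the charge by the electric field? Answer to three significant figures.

The potential change for a displacement 25.6 cm opposite to the field direction is ΔV = +Ed = 1.01×10⁴ V.
W_field = −qΔV = -6.25×10⁻⁵ J.

-6.25×10⁻⁵ J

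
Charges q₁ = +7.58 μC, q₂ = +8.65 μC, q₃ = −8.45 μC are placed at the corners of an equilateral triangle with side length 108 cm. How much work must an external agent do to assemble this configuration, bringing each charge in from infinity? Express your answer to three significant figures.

The work to assemble the configuration equals its total potential energy, U = Σ kqᵢqⱼ/rᵢⱼ over all pairs.
All three pair separations equal the side length, 1.08 m.
U = (0.546) + (-0.533) + (-0.608) = -0.596 J.

-0.596 J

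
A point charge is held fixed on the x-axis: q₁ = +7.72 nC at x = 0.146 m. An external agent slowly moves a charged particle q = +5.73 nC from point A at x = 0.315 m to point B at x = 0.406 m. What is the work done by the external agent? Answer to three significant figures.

-8.24×10⁻⁷ J

For quasistatic motion the external work equals the change in potential energy: W_ext = qΔV = q(V_B − V_A).
At A: distance to the source charge is 0.169 m; V_A = kq₁/r = 411 V.
At B: distance to the source charge is 0.260 m; V_B = kq₁/r = 267 V.
ΔV = V_B − V_A = -144 V.
W_ext = qΔV = (5.73×10⁻⁹ C)(-144 V) = -8.24×10⁻⁷ J.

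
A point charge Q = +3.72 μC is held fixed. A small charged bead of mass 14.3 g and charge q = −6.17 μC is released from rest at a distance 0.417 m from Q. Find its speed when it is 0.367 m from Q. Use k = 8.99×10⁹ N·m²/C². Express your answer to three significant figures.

Only the electrostatic force acts, so mechanical energy is conserved: ½mv² = U₁ − U₂ = kQq(1/r₁ − 1/r₂).
U₁ − U₂ = (8.99×10⁹ N·m²/C²)(3.72×10⁻⁶ C)(-6.17×10⁻⁶ C)(1/0.417 − 1/0.367) = 0.0674 J.
v = √(2·0.0674/0.0143) = 3.07 m/s.

3.07 m/s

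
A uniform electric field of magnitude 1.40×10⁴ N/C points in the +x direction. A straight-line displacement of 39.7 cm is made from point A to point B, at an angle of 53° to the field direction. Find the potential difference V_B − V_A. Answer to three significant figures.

-3340 V

Only the component of displacement along E changes the potential: ΔV = −E·d·cosθ.
ΔV = −(1.40×10⁴ V/m)(0.397 m)cos53° = -3340 V.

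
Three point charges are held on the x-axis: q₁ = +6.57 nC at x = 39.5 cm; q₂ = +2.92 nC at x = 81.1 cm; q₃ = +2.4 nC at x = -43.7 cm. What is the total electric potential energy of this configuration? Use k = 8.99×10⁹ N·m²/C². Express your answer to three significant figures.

The assembly work is the sum of pairwise potential energies, U = Σ_{i<j} kqᵢqⱼ/rᵢⱼ.
Pair separations: r₁₂ = 0.416 m, r₁₃ = 0.832 m, r₂₃ = 1.25 m.
U = (4.15×10⁻⁷) + (1.70×10⁻⁷) + (5.05×10⁻⁸) = 6.35×10⁻⁷ J.

6.35×10⁻⁷ J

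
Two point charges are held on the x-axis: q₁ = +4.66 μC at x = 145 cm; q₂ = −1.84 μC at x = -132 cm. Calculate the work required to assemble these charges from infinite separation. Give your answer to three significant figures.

The assembly work is the sum of pairwise potential energies, U = Σ_{i<j} kqᵢqⱼ/rᵢⱼ.
Pair separations: r₁₂ = 2.77 m.
U = (-0.0278) = -0.0278 J.

-0.0278 J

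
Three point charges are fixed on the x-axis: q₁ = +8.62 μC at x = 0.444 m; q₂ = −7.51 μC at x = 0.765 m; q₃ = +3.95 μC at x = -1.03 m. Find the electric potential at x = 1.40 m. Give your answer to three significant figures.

Electric potential is a scalar, so the contributions from each charge add algebraically: V = Σ kqᵢ/rᵢ.
Distances from the field point to each charge: r₁ = 0.956 m, r₂ = 0.635 m, r₃ = 2.43 m.
V = k[(8.62×10⁻⁶)/(0.956) + (-7.51×10⁻⁶)/(0.635) + (3.95×10⁻⁶)/(2.43)] = -1.06×10⁴ V.

-1.06×10⁴ V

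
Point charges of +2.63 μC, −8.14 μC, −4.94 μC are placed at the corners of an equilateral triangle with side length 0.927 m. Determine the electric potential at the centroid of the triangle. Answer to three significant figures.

The total potential is the scalar sum of each charge's contribution, V = Σ kqᵢ/rᵢ.
The distance from each vertex to the centroid is a/√3 = 0.535 m.
V = k[(2.63×10⁻⁶)/(0.535) + (-8.14×10⁻⁶)/(0.535) + (-4.94×10⁻⁶)/(0.535)] = -1.76×10⁵ V.

-1.76×10⁵ V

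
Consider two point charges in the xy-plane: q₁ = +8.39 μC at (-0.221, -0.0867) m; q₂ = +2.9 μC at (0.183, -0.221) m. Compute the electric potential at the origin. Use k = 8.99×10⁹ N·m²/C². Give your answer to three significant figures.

4.09×10⁵ V

The total potential is the scalar sum of each charge's contribution, V = Σ kqᵢ/rᵢ.
Distances from the field point to each charge: r₁ = 0.237 m, r₂ = 0.287 m.
V = k[(8.39×10⁻⁶)/(0.237) + (2.90×10⁻⁶)/(0.287)] = 4.09×10⁵ V.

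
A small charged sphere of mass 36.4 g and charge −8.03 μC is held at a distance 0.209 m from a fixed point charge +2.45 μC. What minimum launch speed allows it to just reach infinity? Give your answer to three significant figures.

6.82 m/s

To just escape, total mechanical energy must reach zero at infinity: ½mv²_min + U = 0, so ½mv²_min = −U = |kQq|/r.
|U| = |kQq|/r = (8.99×10⁹ N·m²/C²)(2.45×10⁻⁶)(8.03×10⁻⁶)/(0.209) = 0.846 J.
v_min = √(2|U|/m) = √(2·0.846/0.0364) = 6.82 m/s.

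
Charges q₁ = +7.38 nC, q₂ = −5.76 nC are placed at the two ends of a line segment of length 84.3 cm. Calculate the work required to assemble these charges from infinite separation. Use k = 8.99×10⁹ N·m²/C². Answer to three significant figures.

-4.53×10⁻⁷ J

The assembly work is the sum of pairwise potential energies, U = Σ_{i<j} kqᵢqⱼ/rᵢⱼ.
The separation is r = 0.843 m.
U = (-4.53×10⁻⁷) = -4.53×10⁻⁷ J.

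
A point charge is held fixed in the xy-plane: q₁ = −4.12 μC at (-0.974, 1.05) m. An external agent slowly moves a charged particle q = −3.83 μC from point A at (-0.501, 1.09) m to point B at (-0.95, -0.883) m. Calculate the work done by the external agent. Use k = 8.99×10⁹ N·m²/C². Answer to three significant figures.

For quasistatic motion the external work equals the change in potential energy: W_ext = qΔV = q(V_B − V_A).
At A: distance to the source charge is 0.475 m; V_A = kq₁/r = -7.80×10⁴ V.
At B: distance to the source charge is 1.93 m; V_B = kq₁/r = -1.92×10⁴ V.
ΔV = V_B − V_A = 5.89×10⁴ V.
W_ext = qΔV = (-3.83×10⁻⁶ C)(5.89×10⁴ V) = -0.225 J.

-0.225 J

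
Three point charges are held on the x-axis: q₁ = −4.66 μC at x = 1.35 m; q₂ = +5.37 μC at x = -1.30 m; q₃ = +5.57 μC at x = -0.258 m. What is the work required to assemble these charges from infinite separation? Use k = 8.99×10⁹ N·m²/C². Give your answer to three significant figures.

The assembly work is the sum of pairwise potential energies, U = Σ_{i<j} kqᵢqⱼ/rᵢⱼ.
Pair separations: r₁₂ = 2.65 m, r₁₃ = 1.61 m, r₂₃ = 1.04 m.
U = (-0.0849) + (-0.145) + (0.258) = 0.0281 J.

0.0281 J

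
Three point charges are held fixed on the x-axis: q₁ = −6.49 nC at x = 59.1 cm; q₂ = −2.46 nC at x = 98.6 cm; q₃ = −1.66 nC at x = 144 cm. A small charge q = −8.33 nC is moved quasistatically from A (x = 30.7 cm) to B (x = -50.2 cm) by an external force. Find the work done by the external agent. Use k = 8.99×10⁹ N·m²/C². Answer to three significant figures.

-1.46×10⁻⁶ J

For quasistatic motion the external work equals the change in potential energy: W_ext = qΔV = q(V_B − V_A).
At A: distances to the source charges are 0.284 m, 0.679 m, 1.13 m; V_A = Σ kqᵢ/rᵢ = -251 V.
At B: distances to the source charges are 1.09 m, 1.49 m, 1.94 m; V_B = Σ kqᵢ/rᵢ = -75.9 V.
ΔV = V_B − V_A = 175 V.
W_ext = qΔV = (-8.33×10⁻⁹ C)(175 V) = -1.46×10⁻⁶ J.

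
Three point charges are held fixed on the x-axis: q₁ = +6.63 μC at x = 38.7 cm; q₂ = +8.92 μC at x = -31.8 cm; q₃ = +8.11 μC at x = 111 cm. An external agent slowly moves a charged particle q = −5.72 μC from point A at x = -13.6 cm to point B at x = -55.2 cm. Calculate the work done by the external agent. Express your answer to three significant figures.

For quasistatic motion the external work equals the change in potential energy: W_ext = qΔV = q(V_B − V_A).
At A: distances to the source charges are 0.523 m, 0.182 m, 1.25 m; V_A = Σ kqᵢ/rᵢ = 6.13×10⁵ V.
At B: distances to the source charges are 0.939 m, 0.234 m, 1.66 m; V_B = Σ kqᵢ/rᵢ = 4.50×10⁵ V.
ΔV = V_B − V_A = -1.63×10⁵ V.
W_ext = qΔV = (-5.72×10⁻⁶ C)(-1.63×10⁵ V) = 0.933 J.

0.933 J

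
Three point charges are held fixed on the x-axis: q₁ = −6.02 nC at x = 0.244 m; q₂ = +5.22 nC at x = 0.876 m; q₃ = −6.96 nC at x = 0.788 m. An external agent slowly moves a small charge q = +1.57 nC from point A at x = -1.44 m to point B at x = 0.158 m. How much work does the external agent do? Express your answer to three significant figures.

-9.79×10⁻⁷ J

For quasistatic motion the external work equals the change in potential energy: W_ext = qΔV = q(V_B − V_A).
At A: distances to the source charges are 1.68 m, 2.32 m, 2.23 m; V_A = Σ kqᵢ/rᵢ = -40.0 V.
At B: distances to the source charges are 0.0860 m, 0.718 m, 0.630 m; V_B = Σ kqᵢ/rᵢ = -663 V.
ΔV = V_B − V_A = -623 V.
W_ext = qΔV = (1.57×10⁻⁹ C)(-623 V) = -9.79×10⁻⁷ J.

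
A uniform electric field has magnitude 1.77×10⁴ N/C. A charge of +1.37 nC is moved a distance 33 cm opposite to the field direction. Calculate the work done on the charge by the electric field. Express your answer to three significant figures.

The potential change for a displacement 33 cm opposite to the field direction is ΔV = +Ed = 5840 V.
W_field = −qΔV = -8.00×10⁻⁶ J.

-8.00×10⁻⁶ J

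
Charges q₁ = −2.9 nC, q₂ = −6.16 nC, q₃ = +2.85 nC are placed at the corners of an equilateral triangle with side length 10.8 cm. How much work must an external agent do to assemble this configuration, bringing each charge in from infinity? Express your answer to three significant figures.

The work to assemble the configuration equals its total potential energy, U = Σ kqᵢqⱼ/rᵢⱼ over all pairs.
All three pair separations equal the side length, 0.108 m.
U = (1.49×10⁻⁶) + (-6.88×10⁻⁷) + (-1.46×10⁻⁶) = -6.62×10⁻⁷ J.

-6.62×10⁻⁷ J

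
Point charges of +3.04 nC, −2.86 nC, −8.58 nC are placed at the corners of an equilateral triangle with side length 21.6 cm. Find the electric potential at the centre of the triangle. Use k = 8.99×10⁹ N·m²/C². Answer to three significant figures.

-606 V

Electric potential is a scalar, so the contributions from each charge add algebraically: V = Σ kqᵢ/rᵢ.
The distance from each vertex to the centroid is a/√3 = 0.125 m.
V = k[(3.04×10⁻⁹)/(0.125) + (-2.86×10⁻⁹)/(0.125) + (-8.58×10⁻⁹)/(0.125)] = -606 V.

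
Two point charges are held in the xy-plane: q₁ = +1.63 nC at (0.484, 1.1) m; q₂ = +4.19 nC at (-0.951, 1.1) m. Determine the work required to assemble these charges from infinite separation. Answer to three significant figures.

The assembly work is the sum of pairwise potential energies, U = Σ_{i<j} kqᵢqⱼ/rᵢⱼ.
Pair separations: r₁₂ = 1.44 m.
U = (4.28×10⁻⁸) = 4.28×10⁻⁸ J.

4.28×10⁻⁸ J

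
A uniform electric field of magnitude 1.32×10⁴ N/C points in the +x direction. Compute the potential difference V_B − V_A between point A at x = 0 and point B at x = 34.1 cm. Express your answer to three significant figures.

-4500 V

In a uniform field, potential decreases in the direction of E: V_B − V_A = −E·Δx.
V_B − V_A = −(1.32×10⁴ V/m)(0.341 m) = -4500 V.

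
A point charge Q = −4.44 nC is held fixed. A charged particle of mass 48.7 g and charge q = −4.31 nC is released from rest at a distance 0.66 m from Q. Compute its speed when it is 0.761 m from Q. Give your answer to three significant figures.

1.19×10⁻³ m/s

Only the electrostatic force acts, so mechanical energy is conserved: ½mv² = U₁ − U₂ = kQq(1/r₁ − 1/r₂).
U₁ − U₂ = (8.99×10⁹ N·m²/C²)(-4.44×10⁻⁹ C)(-4.31×10⁻⁹ C)(1/0.660 − 1/0.761) = 3.46×10⁻⁸ J.
v = √(2·3.46×10⁻⁸/0.0487) = 1.19×10⁻³ m/s.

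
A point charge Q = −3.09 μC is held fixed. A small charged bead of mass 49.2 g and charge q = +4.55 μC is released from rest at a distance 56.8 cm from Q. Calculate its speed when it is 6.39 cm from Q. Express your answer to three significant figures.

Only the electrostatic force acts, so mechanical energy is conserved: ½mv² = U₁ − U₂ = kQq(1/r₁ − 1/r₂).
U₁ − U₂ = (8.99×10⁹ N·m²/C²)(-3.09×10⁻⁶ C)(4.55×10⁻⁶ C)(1/0.568 − 1/0.0639) = 1.76 J.
v = √(2·1.76/0.0492) = 8.45 m/s.

8.45 m/s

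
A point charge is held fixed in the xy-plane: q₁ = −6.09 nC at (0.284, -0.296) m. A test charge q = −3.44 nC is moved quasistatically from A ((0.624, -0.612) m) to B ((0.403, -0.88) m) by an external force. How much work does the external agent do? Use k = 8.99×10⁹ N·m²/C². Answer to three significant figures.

For quasistatic motion the external work equals the change in potential energy: W_ext = qΔV = q(V_B − V_A).
At A: distance to the source charge is 0.464 m; V_A = kq₁/r = -118 V.
At B: distance to the source charge is 0.596 m; V_B = kq₁/r = -91.9 V.
ΔV = V_B − V_A = 26.1 V.
W_ext = qΔV = (-3.44×10⁻⁹ C)(26.1 V) = -8.97×10⁻⁸ J.

-8.97×10⁻⁸ J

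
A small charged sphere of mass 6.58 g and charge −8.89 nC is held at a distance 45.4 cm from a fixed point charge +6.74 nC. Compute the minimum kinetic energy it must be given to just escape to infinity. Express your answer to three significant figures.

To just escape, total mechanical energy must reach zero at infinity: ½mv²_min + U = 0, so ½mv²_min = −U = |kQq|/r.
|U| = |kQq|/r = (8.99×10⁹ N·m²/C²)(6.74×10⁻⁹)(8.89×10⁻⁹)/(0.454) = 1.19×10⁻⁶ J.

1.19×10⁻⁶ J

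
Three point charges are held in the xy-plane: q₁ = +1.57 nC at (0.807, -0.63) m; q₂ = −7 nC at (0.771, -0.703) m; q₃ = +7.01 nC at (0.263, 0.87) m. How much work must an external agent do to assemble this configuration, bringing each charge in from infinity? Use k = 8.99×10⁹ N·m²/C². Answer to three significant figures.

-1.42×10⁻⁶ J

The work to assemble the configuration equals its total potential energy, U = Σ kqᵢqⱼ/rᵢⱼ over all pairs.
Pair separations: r₁₂ = 0.0814 m, r₁₃ = 1.60 m, r₂₃ = 1.65 m.
U = (-1.21×10⁻⁶) + (6.20×10⁻⁸) + (-2.67×10⁻⁷) = -1.42×10⁻⁶ J.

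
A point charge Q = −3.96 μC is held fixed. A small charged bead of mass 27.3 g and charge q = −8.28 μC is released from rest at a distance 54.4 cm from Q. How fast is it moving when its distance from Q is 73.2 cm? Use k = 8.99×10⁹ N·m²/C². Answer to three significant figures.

3.19 m/s

Only the electrostatic force acts, so mechanical energy is conserved: ½mv² = U₁ − U₂ = kQq(1/r₁ − 1/r₂).
U₁ − U₂ = (8.99×10⁹ N·m²/C²)(-3.96×10⁻⁶ C)(-8.28×10⁻⁶ C)(1/0.544 − 1/0.732) = 0.139 J.
v = √(2·0.139/0.0273) = 3.19 m/s.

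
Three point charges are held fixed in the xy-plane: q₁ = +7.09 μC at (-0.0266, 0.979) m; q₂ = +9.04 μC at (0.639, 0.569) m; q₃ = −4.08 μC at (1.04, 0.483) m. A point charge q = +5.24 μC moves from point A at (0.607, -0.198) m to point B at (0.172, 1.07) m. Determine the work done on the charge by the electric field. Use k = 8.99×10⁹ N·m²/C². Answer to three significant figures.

-1.40 J

The work done by the electric force is W_field = −ΔU = −q(V_B − V_A) = q(V_A − V_B).
At A: distances to the source charges are 1.34 m, 0.768 m, 0.807 m; V_A = Σ kqᵢ/rᵢ = 1.08×10⁵ V.
At B: distances to the source charges are 0.218 m, 0.685 m, 1.05 m; V_B = Σ kqᵢ/rᵢ = 3.75×10⁵ V.
ΔV = V_B − V_A = 2.67×10⁵ V.
W_field = −qΔV = −(5.24×10⁻⁶ C)(2.67×10⁵ V) = -1.40 J.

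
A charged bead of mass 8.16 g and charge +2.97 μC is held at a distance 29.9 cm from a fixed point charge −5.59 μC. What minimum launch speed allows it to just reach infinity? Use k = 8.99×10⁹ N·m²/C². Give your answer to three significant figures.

11.1 m/s

To just escape, total mechanical energy must reach zero at infinity: ½mv²_min + U = 0, so ½mv²_min = −U = |kQq|/r.
|U| = |kQq|/r = (8.99×10⁹ N·m²/C²)(5.59×10⁻⁶)(2.97×10⁻⁶)/(0.299) = 0.499 J.
v_min = √(2|U|/m) = √(2·0.499/8.16×10⁻³) = 11.1 m/s.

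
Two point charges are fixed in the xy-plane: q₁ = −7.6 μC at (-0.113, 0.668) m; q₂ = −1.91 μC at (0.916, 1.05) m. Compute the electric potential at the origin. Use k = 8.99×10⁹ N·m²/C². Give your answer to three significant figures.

-1.13×10⁵ V

Electric potential is a scalar, so the contributions from each charge add algebraically: V = Σ kqᵢ/rᵢ.
Distances from the field point to each charge: r₁ = 0.677 m, r₂ = 1.39 m.
V = k[(-7.60×10⁻⁶)/(0.677) + (-1.91×10⁻⁶)/(1.39)] = -1.13×10⁵ V.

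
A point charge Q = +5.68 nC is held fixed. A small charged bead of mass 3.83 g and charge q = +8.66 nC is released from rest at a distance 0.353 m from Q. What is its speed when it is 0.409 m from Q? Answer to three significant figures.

Only the electrostatic force acts, so mechanical energy is conserved: ½mv² = U₁ − U₂ = kQq(1/r₁ − 1/r₂).
U₁ − U₂ = (8.99×10⁹ N·m²/C²)(5.68×10⁻⁹ C)(8.66×10⁻⁹ C)(1/0.353 − 1/0.409) = 1.72×10⁻⁷ J.
v = √(2·1.72×10⁻⁷/3.83×10⁻³) = 9.46×10⁻³ m/s.

9.46×10⁻³ m/s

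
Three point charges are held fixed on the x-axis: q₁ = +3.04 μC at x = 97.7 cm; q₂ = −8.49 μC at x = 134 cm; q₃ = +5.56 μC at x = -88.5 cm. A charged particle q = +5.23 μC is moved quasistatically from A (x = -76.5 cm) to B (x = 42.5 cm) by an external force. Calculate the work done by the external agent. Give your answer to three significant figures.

-2.05 J

For quasistatic motion the external work equals the change in potential energy: W_ext = qΔV = q(V_B − V_A).
At A: distances to the source charges are 1.74 m, 2.10 m, 0.120 m; V_A = Σ kqᵢ/rᵢ = 3.96×10⁵ V.
At B: distances to the source charges are 0.552 m, 0.915 m, 1.31 m; V_B = Σ kqᵢ/rᵢ = 4250 V.
ΔV = V_B − V_A = -3.92×10⁵ V.
W_ext = qΔV = (5.23×10⁻⁶ C)(-3.92×10⁵ V) = -2.05 J.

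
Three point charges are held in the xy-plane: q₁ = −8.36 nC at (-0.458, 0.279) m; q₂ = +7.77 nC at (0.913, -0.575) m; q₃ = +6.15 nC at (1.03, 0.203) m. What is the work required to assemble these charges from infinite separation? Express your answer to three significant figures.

-1.26×10⁻⁷ J

The assembly work is the sum of pairwise potential energies, U = Σ_{i<j} kqᵢqⱼ/rᵢⱼ.
Pair separations: r₁₂ = 1.62 m, r₁₃ = 1.49 m, r₂₃ = 0.787 m.
U = (-3.62×10⁻⁷) + (-3.10×10⁻⁷) + (5.46×10⁻⁷) = -1.26×10⁻⁷ J.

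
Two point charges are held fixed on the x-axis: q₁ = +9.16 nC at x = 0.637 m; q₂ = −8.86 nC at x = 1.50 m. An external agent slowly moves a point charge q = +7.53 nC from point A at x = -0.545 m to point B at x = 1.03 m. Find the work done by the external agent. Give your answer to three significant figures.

For quasistatic motion the external work equals the change in potential energy: W_ext = qΔV = q(V_B − V_A).
At A: distances to the source charges are 1.18 m, 2.04 m; V_A = Σ kqᵢ/rᵢ = 30.7 V.
At B: distances to the source charges are 0.393 m, 0.470 m; V_B = Σ kqᵢ/rᵢ = 40.1 V.
ΔV = V_B − V_A = 9.35 V.
W_ext = qΔV = (7.53×10⁻⁹ C)(9.35 V) = 7.04×10⁻⁸ J.

7.04×10⁻⁸ J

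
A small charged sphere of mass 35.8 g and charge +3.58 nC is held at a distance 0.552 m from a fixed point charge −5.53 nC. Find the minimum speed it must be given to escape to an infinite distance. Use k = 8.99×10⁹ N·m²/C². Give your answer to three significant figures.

4.24×10⁻³ m/s

To just escape, total mechanical energy must reach zero at infinity: ½mv²_min + U = 0, so ½mv²_min = −U = |kQq|/r.
|U| = |kQq|/r = (8.99×10⁹ N·m²/C²)(5.53×10⁻⁹)(3.58×10⁻⁹)/(0.552) = 3.22×10⁻⁷ J.
v_min = √(2|U|/m) = √(2·3.22×10⁻⁷/0.0358) = 4.24×10⁻³ m/s.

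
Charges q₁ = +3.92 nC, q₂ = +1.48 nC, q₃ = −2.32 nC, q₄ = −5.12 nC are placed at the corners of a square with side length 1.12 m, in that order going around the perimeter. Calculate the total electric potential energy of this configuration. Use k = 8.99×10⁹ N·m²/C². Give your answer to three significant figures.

-1.41×10⁻⁷ J

The work to assemble the configuration equals its total potential energy, U = Σ kqᵢqⱼ/rᵢⱼ over all pairs.
The four side pairs have separation 1.12 m and the two diagonal pairs 1.58 m.
Summing all 6 pair terms gives U = -1.41×10⁻⁷ J.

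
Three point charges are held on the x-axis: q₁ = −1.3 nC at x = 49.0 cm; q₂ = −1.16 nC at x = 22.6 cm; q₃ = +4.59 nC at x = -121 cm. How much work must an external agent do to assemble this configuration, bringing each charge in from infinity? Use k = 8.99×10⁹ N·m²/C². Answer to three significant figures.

-1.35×10⁻⁸ J

The assembly work is the sum of pairwise potential energies, U = Σ_{i<j} kqᵢqⱼ/rᵢⱼ.
Pair separations: r₁₂ = 0.264 m, r₁₃ = 1.70 m, r₂₃ = 1.44 m.
U = (5.14×10⁻⁸) + (-3.16×10⁻⁸) + (-3.33×10⁻⁸) = -1.35×10⁻⁸ J.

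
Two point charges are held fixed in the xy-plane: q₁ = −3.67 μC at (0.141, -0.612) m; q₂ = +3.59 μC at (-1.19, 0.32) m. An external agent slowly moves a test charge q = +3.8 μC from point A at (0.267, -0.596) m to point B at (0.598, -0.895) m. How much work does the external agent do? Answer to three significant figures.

0.739 J

For quasistatic motion the external work equals the change in potential energy: W_ext = qΔV = q(V_B − V_A).
At A: distances to the source charges are 0.127 m, 1.72 m; V_A = Σ kqᵢ/rᵢ = -2.41×10⁵ V.
At B: distances to the source charges are 0.538 m, 2.16 m; V_B = Σ kqᵢ/rᵢ = -4.64×10⁴ V.
ΔV = V_B − V_A = 1.95×10⁵ V.
W_ext = qΔV = (3.80×10⁻⁶ C)(1.95×10⁵ V) = 0.739 J.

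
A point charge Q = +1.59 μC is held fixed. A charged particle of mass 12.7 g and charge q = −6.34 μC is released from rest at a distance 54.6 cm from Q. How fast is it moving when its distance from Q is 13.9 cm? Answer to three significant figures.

8.75 m/s

Only the electrostatic force acts, so mechanical energy is conserved: ½mv² = U₁ − U₂ = kQq(1/r₁ − 1/r₂).
U₁ − U₂ = (8.99×10⁹ N·m²/C²)(1.59×10⁻⁶ C)(-6.34×10⁻⁶ C)(1/0.546 − 1/0.139) = 0.486 J.
v = √(2·0.486/0.0127) = 8.75 m/s.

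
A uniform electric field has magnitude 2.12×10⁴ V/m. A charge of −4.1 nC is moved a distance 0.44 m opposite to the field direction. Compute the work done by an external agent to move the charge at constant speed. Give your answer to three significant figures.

The potential change for a displacement 0.44 m opposite to the field direction is ΔV = +Ed = 9330 V.
W_ext = qΔV = -3.82×10⁻⁵ J.

-3.82×10⁻⁵ J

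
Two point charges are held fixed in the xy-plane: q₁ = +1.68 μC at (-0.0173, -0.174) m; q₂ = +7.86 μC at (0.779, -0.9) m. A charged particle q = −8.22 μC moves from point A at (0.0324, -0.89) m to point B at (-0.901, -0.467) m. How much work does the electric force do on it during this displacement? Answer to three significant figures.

The work done by the electric force is W_field = −ΔU = −q(V_B − V_A) = q(V_A − V_B).
At A: distances to the source charges are 0.718 m, 0.747 m; V_A = Σ kqᵢ/rᵢ = 1.16×10⁵ V.
At B: distances to the source charges are 0.931 m, 1.73 m; V_B = Σ kqᵢ/rᵢ = 5.70×10⁴ V.
ΔV = V_B − V_A = -5.87×10⁴ V.
W_field = −qΔV = −(-8.22×10⁻⁶ C)(-5.87×10⁴ V) = -0.483 J.

-0.483 J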